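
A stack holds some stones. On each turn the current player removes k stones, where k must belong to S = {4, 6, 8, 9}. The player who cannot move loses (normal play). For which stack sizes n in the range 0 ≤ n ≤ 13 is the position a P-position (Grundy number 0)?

n :  0  1  2  3  4  5  6  7  8  9 10 11 12 13
G :  0  0  0  0  1  1  1  1  2  2  2  2  3  0
P-positions are exactly the n with G(n) = 0.

0, 1, 2, 3, 13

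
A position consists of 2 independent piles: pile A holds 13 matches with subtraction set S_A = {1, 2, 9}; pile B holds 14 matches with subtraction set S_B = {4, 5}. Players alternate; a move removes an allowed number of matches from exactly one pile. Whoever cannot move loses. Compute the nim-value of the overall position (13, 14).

Pile A, S = {1, 2, 9}:
G(0) = 0
G(1) = mex{0} = 1
G(2) = mex{1,0} = 2
G(3) = mex{2,1} = 0
G(4) = mex{0,2} = 1
G(5) = mex{1,0} = 2
G(6) = mex{2,1} = 0
G(7) = mex{0,2} = 1
G(8) = mex{1,0} = 2
G(9) = mex{2,1,0} = 3
G(10) = mex{3,2,1} = 0
G(11) = mex{0,3,2} = 1
G(12) = mex{1,0,0} = 2
G(13) = mex{2,1,1} = 0
G_A(13) = 0.
Pile B, S = {4, 5}:
n :  0  1  2  3  4  5  6  7  8  9 10 11 12 13 14
G :  0  0  0  0  1  1  1  1  2  0  0  0  0  1  1
G_B(14) = 1.
Combined Grundy value = 0 ⊕ 1 = 1.

1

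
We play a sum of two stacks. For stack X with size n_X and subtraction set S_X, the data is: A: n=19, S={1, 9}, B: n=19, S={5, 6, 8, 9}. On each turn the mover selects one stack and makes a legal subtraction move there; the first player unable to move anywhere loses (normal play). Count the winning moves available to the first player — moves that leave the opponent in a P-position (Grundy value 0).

Stack A, S = {1, 9}:
n :  0  1  2  3  4  5  6  7  8  9 10 11 12 13 14 15 16 17 18 19
G :  0  1  0  1  0  1  0  1  0  1  0  1  0  1  0  1  0  1  0  1
G_A(19) = 1.
Stack B, S = {5, 6, 8, 9}:
n :  0  1  2  3  4  5  6  7  8  9 10 11 12 13 14 15 16 17 18 19
G :  0  0  0  0  0  1  1  1  1  1  2  2  2  2  0  0  0  0  0  1
G_B(19) = 1.
Combined Grundy value = 1 ⊕ 1 = 0.
A winning move leaves total XOR = 0, i.e. changes one component's Grundy value g to g ⊕ X where X is the current total.
Stack A: target g' = 1⊕0 = 1, but every legal move changes the Grundy value (mex property), so 0 moves.
Stack B: target g' = 1⊕0 = 1, but every legal move changes the Grundy value (mex property), so 0 moves.

0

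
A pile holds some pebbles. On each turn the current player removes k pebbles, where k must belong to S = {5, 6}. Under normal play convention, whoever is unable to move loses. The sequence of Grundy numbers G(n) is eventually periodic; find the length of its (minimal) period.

11

G(0) = 0
G(1) = mex{} = 0
G(2) = mex{} = 0
G(3) = mex{} = 0
G(4) = mex{} = 0
G(5) = mex{0} = 1
G(6) = mex{0,0} = 1
G(7) = mex{0,0} = 1
G(8) = mex{0,0} = 1
G(9) = mex{0,0} = 1
G(10) = mex{1,0} = 2
G(11) = mex{1,1} = 0
G(12) = mex{1,1} = 0
G(13) = mex{1,1} = 0
G(14) = mex{1,1} = 0
G(15) = mex{2,1} = 0
G(16) = mex{0,2} = 1
G(17) = mex{0,0} = 1
G(18) = mex{0,0} = 1
G(19) = mex{0,0} = 1
G(20) = mex{0,0} = 1
G(21) = mex{1,0} = 2
G(22) = mex{1,1} = 0
G(23) = mex{1,1} = 0
G(n+11) = G(n) holds for n = 0,…,5 (a full window of length max(S) = 6), so the sequence is purely periodic with period 11.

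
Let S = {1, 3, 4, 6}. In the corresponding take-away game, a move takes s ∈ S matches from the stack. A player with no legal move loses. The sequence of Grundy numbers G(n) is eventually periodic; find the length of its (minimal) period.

n :  0  1  2  3  4  5  6  7  8  9 10 11 12 13 14 15
G :  0  1  0  1  2  3  2  0  1  0  1  2  3  2  0  1
G(n+7) = G(n) holds for n = 0,…,5 (a full window of length max(S) = 6), so the sequence is purely periodic with period 7.

7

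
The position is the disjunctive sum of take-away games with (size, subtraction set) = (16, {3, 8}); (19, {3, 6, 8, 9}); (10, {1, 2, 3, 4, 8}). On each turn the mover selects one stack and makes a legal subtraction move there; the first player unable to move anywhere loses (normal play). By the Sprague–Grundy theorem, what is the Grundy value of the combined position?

3

Stack A, S = {3, 8}:
G(0) = 0
G(1) = mex{} = 0
G(2) = mex{} = 0
G(3) = mex{0} = 1
G(4) = mex{0} = 1
G(5) = mex{0} = 1
G(6) = mex{1} = 0
G(7) = mex{1} = 0
G(8) = mex{1,0} = 2
G(9) = mex{0,0} = 1
G(10) = mex{0,0} = 1
G(11) = mex{2,1} = 0
G(12) = mex{1,1} = 0
G(13) = mex{1,1} = 0
G(14) = mex{0,0} = 1
G(15) = mex{0,0} = 1
G(16) = mex{0,2} = 1
G_A(16) = 1.
Stack B, S = {3, 6, 8, 9}:
n :  0  1  2  3  4  5  6  7  8  9 10 11 12 13 14 15 16 17 18 19
G :  0  0  0  1  1  1  2  2  2  3  3  3  0  0  0  1  1  1  2  2
G_B(19) = 2.
Stack C, S = {1, 2, 3, 4, 8}:
G(0) = 0
G(1) = mex{0} = 1
G(2) = mex{1,0} = 2
G(3) = mex{2,1,0} = 3
G(4) = mex{3,2,1,0} = 4
G(5) = mex{4,3,2,1} = 0
G(6) = mex{0,4,3,2} = 1
G(7) = mex{1,0,4,3} = 2
G(8) = mex{2,1,0,4,0} = 3
G(9) = mex{3,2,1,0,1} = 4
G(10) = mex{4,3,2,1,2} = 0
G_C(10) = 0.
Combined Grundy value = 1 ⊕ 2 ⊕ 0 = 3.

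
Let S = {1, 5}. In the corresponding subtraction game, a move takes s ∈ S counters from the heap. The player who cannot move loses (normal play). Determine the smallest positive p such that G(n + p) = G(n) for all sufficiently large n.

n :  0  1  2  3  4  5  6  7  8  9 10 11 12 13 14
G :  0  1  0  1  0  1  0  1  0  1  0  1  0  1  0
G(n+2) = G(n) holds for n = 0,…,4 (a full window of length max(S) = 5), so the sequence is purely periodic with period 2.

2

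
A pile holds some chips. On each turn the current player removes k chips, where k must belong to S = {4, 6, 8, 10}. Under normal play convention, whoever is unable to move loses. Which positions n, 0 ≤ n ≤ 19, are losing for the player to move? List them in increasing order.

n :  0  1  2  3  4  5  6  7  8  9 10 11 12 13 14 15 16 17 18 19
G :  0  0  0  0  1  1  1  1  2  2  2  2  3  3  0  0  0  0  1  1
P-positions are exactly the n with G(n) = 0.

0, 1, 2, 3, 14, 15, 16, 17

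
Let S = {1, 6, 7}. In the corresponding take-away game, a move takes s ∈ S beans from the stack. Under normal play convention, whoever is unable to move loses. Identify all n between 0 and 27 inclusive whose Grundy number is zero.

n :  0  1  2  3  4  5  6  7  8  9 10 11 12 13 14 15 16 17 18 19 20 21 22 23 24 25 26 27
G :  0  1  0  1  0  1  2  3  2  3  2  3  0  1  0  1  0  1  2  3  2  3  2  3  0  1  0  1
P-positions are exactly the n with G(n) = 0.

0, 2, 4, 12, 14, 16, 24, 26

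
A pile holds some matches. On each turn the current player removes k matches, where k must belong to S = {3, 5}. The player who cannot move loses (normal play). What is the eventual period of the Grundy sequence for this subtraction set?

8

G(0) = 0
G(1) = mex{} = 0
G(2) = mex{} = 0
G(3) = mex{0} = 1
G(4) = mex{0} = 1
G(5) = mex{0,0} = 1
G(6) = mex{1,0} = 2
G(7) = mex{1,0} = 2
G(8) = mex{1,1} = 0
G(9) = mex{2,1} = 0
G(10) = mex{2,1} = 0
G(11) = mex{0,2} = 1
G(12) = mex{0,2} = 1
G(13) = mex{0,0} = 1
G(14) = mex{1,0} = 2
G(15) = mex{1,0} = 2
G(16) = mex{1,1} = 0
G(17) = mex{2,1} = 0
G(n+8) = G(n) holds for n = 0,…,4 (a full window of length max(S) = 5), so the sequence is purely periodic with period 8.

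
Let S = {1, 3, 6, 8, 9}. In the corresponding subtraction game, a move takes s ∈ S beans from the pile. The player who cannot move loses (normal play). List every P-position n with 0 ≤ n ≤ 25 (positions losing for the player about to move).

0, 2, 4, 14, 16, 18

n :  0  1  2  3  4  5  6  7  8  9 10 11 12 13 14 15 16 17 18 19 20 21 22 23 24 25
G :  0  1  0  1  0  1  2  3  2  3  2  3  4  5  0  1  0  1  0  1  2  3  2  3  2  3
P-positions are exactly the n with G(n) = 0.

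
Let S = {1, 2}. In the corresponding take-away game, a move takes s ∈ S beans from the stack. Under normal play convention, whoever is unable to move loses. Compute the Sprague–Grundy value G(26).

G(0) = 0
G(1) = mex{0} = 1
G(2) = mex{1,0} = 2
G(3) = mex{2,1} = 0
G(4) = mex{0,2} = 1
G(5) = mex{1,0} = 2
G(6) = mex{2,1} = 0
G(7) = mex{0,2} = 1
G(8) = mex{1,0} = 2
G(9) = mex{2,1} = 0
G(10) = mex{0,2} = 1
G(11) = mex{1,0} = 2
G(12) = mex{2,1} = 0
G(13) = mex{0,2} = 1
G(14) = mex{1,0} = 2
G(15) = mex{2,1} = 0
G(16) = mex{0,2} = 1
G(17) = mex{1,0} = 2
G(18) = mex{2,1} = 0
G(19) = mex{0,2} = 1
G(20) = mex{1,0} = 2
G(21) = mex{2,1} = 0
G(22) = mex{0,2} = 1
G(23) = mex{1,0} = 2
G(24) = mex{2,1} = 0
G(25) = mex{0,2} = 1
G(26) = mex{1,0} = 2

2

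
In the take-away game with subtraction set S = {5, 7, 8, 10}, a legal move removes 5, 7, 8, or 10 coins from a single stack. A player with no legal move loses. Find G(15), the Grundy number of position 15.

G(0) = 0
G(1) = mex{} = 0
G(2) = mex{} = 0
G(3) = mex{} = 0
G(4) = mex{} = 0
G(5) = mex{0} = 1
G(6) = mex{0} = 1
G(7) = mex{0,0} = 1
G(8) = mex{0,0,0} = 1
G(9) = mex{0,0,0} = 1
G(10) = mex{1,0,0,0} = 2
G(11) = mex{1,0,0,0} = 2
G(12) = mex{1,1,0,0} = 2
G(13) = mex{1,1,1,0} = 2
G(14) = mex{1,1,1,0} = 2
G(15) = mex{2,1,1,1} = 0

0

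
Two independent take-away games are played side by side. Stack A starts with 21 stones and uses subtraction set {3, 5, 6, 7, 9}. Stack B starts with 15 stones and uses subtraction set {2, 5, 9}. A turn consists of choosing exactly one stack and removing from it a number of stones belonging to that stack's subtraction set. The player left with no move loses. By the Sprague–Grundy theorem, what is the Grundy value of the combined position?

Stack A, S = {3, 5, 6, 7, 9}:
G(0) = 0
G(1) = mex{} = 0
G(2) = mex{} = 0
G(3) = mex{0} = 1
G(4) = mex{0} = 1
G(5) = mex{0,0} = 1
G(6) = mex{1,0,0} = 2
G(7) = mex{1,0,0,0} = 2
G(8) = mex{1,1,0,0} = 2
G(9) = mex{2,1,1,0,0} = 3
G(10) = mex{2,1,1,1,0} = 3
G(11) = mex{2,2,1,1,0} = 3
G(12) = mex{3,2,2,1,1} = 0
G(13) = mex{3,2,2,2,1} = 0
G(14) = mex{3,3,2,2,1} = 0
G(15) = mex{0,3,3,2,2} = 1
G(16) = mex{0,3,3,3,2} = 1
G(17) = mex{0,0,3,3,2} = 1
G(18) = mex{1,0,0,3,3} = 2
G(19) = mex{1,0,0,0,3} = 2
G(20) = mex{1,1,0,0,3} = 2
G(21) = mex{2,1,1,0,0} = 3
G_A(21) = 3.
Stack B, S = {2, 5, 9}:
n :  0  1  2  3  4  5  6  7  8  9 10 11 12 13 14 15
G :  0  0  1  1  0  2  1  0  0  1  1  0  2  1  0  0
G_B(15) = 0.
Combined Grundy value = 3 ⊕ 0 = 3.

3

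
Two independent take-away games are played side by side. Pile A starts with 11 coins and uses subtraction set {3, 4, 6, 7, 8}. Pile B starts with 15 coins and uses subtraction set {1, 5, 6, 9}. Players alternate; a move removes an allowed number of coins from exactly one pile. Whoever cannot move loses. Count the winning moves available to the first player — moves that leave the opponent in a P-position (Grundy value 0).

4

Pile A, S = {3, 4, 6, 7, 8}:
n :  0  1  2  3  4  5  6  7  8  9 10 11
G :  0  0  0  1  1  1  2  2  2  3  3  0
G_A(11) = 0.
Pile B, S = {1, 5, 6, 9}:
G(0) = 0
G(1) = mex{0} = 1
G(2) = mex{1} = 0
G(3) = mex{0} = 1
G(4) = mex{1} = 0
G(5) = mex{0,0} = 1
G(6) = mex{1,1,0} = 2
G(7) = mex{2,0,1} = 3
G(8) = mex{3,1,0} = 2
G(9) = mex{2,0,1,0} = 3
G(10) = mex{3,1,0,1} = 2
G(11) = mex{2,2,1,0} = 3
G(12) = mex{3,3,2,1} = 0
G(13) = mex{0,2,3,0} = 1
G(14) = mex{1,3,2,1} = 0
G(15) = mex{0,2,3,2} = 1
G_B(15) = 1.
Combined Grundy value = 0 ⊕ 1 = 1.
A winning move leaves total XOR = 0, i.e. changes one component's Grundy value g to g ⊕ X where X is the current total.
Pile A: need g' = 0⊕1 = 1. Options: 11−3→G=2, 11−4→G=2, 11−6→G=1, 11−7→G=1, 11−8→G=1. Hits: 3.
Pile B: need g' = 1⊕1 = 0. Options: 15−1→G=0, 15−5→G=2, 15−6→G=3, 15−9→G=2. Hits: 1.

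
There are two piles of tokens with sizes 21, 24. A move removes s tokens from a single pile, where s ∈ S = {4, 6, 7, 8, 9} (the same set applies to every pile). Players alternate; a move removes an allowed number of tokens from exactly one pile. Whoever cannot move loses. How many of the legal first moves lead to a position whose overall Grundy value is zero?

0

All piles use S = {4, 6, 7, 8, 9}:
n :  0  1  2  3  4  5  6  7  8  9 10 11 12 13 14 15 16 17 18 19 20 21 22 23 24
G :  0  0  0  0  1  1  1  1  2  2  2  2  3  0  0  0  0  1  1  1  1  2  2  2  2
Pile A: G(21) = 2.
Pile B: G(24) = 2.
Combined Grundy value = 2 ⊕ 2 = 0.
A winning move leaves total XOR = 0, i.e. changes one component's Grundy value g to g ⊕ X where X is the current total.
Pile A: target g' = 2⊕0 = 2, but every legal move changes the Grundy value (mex property), so 0 moves.
Pile B: target g' = 2⊕0 = 2, but every legal move changes the Grundy value (mex property), so 0 moves.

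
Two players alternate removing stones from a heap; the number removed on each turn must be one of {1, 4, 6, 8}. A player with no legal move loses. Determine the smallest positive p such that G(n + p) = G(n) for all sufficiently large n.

12

n :  0  1  2  3  4  5  6  7  8  9 10 11 12 13 14 15 16 17 18 19 20 21 22 23 24 25
G :  0  1  0  1  2  0  1  0  1  2  3  2  0  1  0  1  2  0  1  0  1  2  3  2  0  1
G(n+12) = G(n) holds for n = 0,…,7 (a full window of length max(S) = 8), so the sequence is purely periodic with period 12.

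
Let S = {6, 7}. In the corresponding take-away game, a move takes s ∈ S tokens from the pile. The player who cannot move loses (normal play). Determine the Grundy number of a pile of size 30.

G(0) = 0
G(1) = mex{} = 0
G(2) = mex{} = 0
G(3) = mex{} = 0
G(4) = mex{} = 0
G(5) = mex{} = 0
G(6) = mex{0} = 1
G(7) = mex{0,0} = 1
G(8) = mex{0,0} = 1
G(9) = mex{0,0} = 1
G(10) = mex{0,0} = 1
G(11) = mex{0,0} = 1
G(12) = mex{1,0} = 2
G(13) = mex{1,1} = 0
G(14) = mex{1,1} = 0
G(15) = mex{1,1} = 0
G(16) = mex{1,1} = 0
G(17) = mex{1,1} = 0
G(18) = mex{2,1} = 0
G(19) = mex{0,2} = 1
G(20) = mex{0,0} = 1
G(21) = mex{0,0} = 1
G(22) = mex{0,0} = 1
G(23) = mex{0,0} = 1
G(24) = mex{0,0} = 1
G(25) = mex{1,0} = 2
G(26) = mex{1,1} = 0
G(27) = mex{1,1} = 0
G(28) = mex{1,1} = 0
G(29) = mex{1,1} = 0
G(30) = mex{1,1} = 0

0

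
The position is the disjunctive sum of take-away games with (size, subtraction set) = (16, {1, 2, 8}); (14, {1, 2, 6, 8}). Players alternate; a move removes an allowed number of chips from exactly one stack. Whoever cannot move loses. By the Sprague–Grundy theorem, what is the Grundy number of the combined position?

1

Stack A, S = {1, 2, 8}:
n :  0  1  2  3  4  5  6  7  8  9 10 11 12 13 14 15 16
G :  0  1  2  0  1  2  0  1  2  0  1  2  0  1  2  0  1
G_A(16) = 1.
Stack B, S = {1, 2, 6, 8}:
n :  0  1  2  3  4  5  6  7  8  9 10 11 12 13 14
G :  0  1  2  0  1  2  3  0  1  2  0  1  2  3  0
G_B(14) = 0.
Combined Grundy value = 1 ⊕ 0 = 1.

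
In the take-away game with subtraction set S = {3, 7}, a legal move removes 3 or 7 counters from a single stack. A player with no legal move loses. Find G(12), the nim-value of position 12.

0

G(0) = 0
G(1) = mex{} = 0
G(2) = mex{} = 0
G(3) = mex{0} = 1
G(4) = mex{0} = 1
G(5) = mex{0} = 1
G(6) = mex{1} = 0
G(7) = mex{1,0} = 2
G(8) = mex{1,0} = 2
G(9) = mex{0,0} = 1
G(10) = mex{2,1} = 0
G(11) = mex{2,1} = 0
G(12) = mex{1,1} = 0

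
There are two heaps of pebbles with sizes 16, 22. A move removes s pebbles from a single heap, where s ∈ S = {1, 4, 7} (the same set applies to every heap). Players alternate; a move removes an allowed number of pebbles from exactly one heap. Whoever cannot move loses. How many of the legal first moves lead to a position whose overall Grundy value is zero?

All heaps use S = {1, 4, 7}:
G(0) = 0
G(1) = mex{0} = 1
G(2) = mex{1} = 0
G(3) = mex{0} = 1
G(4) = mex{1,0} = 2
G(5) = mex{2,1} = 0
G(6) = mex{0,0} = 1
G(7) = mex{1,1,0} = 2
G(8) = mex{2,2,1} = 0
G(9) = mex{0,0,0} = 1
G(10) = mex{1,1,1} = 0
G(11) = mex{0,2,2} = 1
G(12) = mex{1,0,0} = 2
G(13) = mex{2,1,1} = 0
G(14) = mex{0,0,2} = 1
G(15) = mex{1,1,0} = 2
G(16) = mex{2,2,1} = 0
G(17) = mex{0,0,0} = 1
G(18) = mex{1,1,1} = 0
G(19) = mex{0,2,2} = 1
G(20) = mex{1,0,0} = 2
G(21) = mex{2,1,1} = 0
G(22) = mex{0,0,2} = 1
Heap A: G(16) = 0.
Heap B: G(22) = 1.
Combined Grundy value = 0 ⊕ 1 = 1.
A winning move leaves total XOR = 0, i.e. changes one component's Grundy value g to g ⊕ X where X is the current total.
Heap A: need g' = 0⊕1 = 1. Options: 16−1→G=2, 16−4→G=2, 16−7→G=1. Hits: 1.
Heap B: need g' = 1⊕1 = 0. Options: 22−1→G=0, 22−4→G=0, 22−7→G=2. Hits: 2.

3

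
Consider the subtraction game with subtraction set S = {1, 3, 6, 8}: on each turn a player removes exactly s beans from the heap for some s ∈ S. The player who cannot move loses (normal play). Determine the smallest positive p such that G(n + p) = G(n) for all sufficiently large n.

G(0) = 0
G(1) = mex{0} = 1
G(2) = mex{1} = 0
G(3) = mex{0,0} = 1
G(4) = mex{1,1} = 0
G(5) = mex{0,0} = 1
G(6) = mex{1,1,0} = 2
G(7) = mex{2,0,1} = 3
G(8) = mex{3,1,0,0} = 2
G(9) = mex{2,2,1,1} = 0
G(10) = mex{0,3,0,0} = 1
G(11) = mex{1,2,1,1} = 0
G(12) = mex{0,0,2,0} = 1
G(13) = mex{1,1,3,1} = 0
G(14) = mex{0,0,2,2} = 1
G(15) = mex{1,1,0,3} = 2
G(16) = mex{2,0,1,2} = 3
G(17) = mex{3,1,0,0} = 2
G(18) = mex{2,2,1,1} = 0
G(19) = mex{0,3,0,0} = 1
G(n+9) = G(n) holds for n = 0,…,7 (a full window of length max(S) = 8), so the sequence is purely periodic with period 9.

9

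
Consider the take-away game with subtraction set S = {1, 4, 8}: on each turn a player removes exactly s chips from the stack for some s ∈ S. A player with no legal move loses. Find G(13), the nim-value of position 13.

1

G(0) = 0
G(1) = mex{0} = 1
G(2) = mex{1} = 0
G(3) = mex{0} = 1
G(4) = mex{1,0} = 2
G(5) = mex{2,1} = 0
G(6) = mex{0,0} = 1
G(7) = mex{1,1} = 0
G(8) = mex{0,2,0} = 1
G(9) = mex{1,0,1} = 2
G(10) = mex{2,1,0} = 3
G(11) = mex{3,0,1} = 2
G(12) = mex{2,1,2} = 0
G(13) = mex{0,2,0} = 1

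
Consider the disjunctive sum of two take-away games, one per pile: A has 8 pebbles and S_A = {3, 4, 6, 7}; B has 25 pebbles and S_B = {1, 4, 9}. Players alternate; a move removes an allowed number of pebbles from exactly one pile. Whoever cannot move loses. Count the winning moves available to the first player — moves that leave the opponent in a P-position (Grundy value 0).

Pile A, S = {3, 4, 6, 7}:
G(0) = 0
G(1) = mex{} = 0
G(2) = mex{} = 0
G(3) = mex{0} = 1
G(4) = mex{0,0} = 1
G(5) = mex{0,0} = 1
G(6) = mex{1,0,0} = 2
G(7) = mex{1,1,0,0} = 2
G(8) = mex{1,1,0,0} = 2
G_A(8) = 2.
Pile B, S = {1, 4, 9}:
G(0) = 0
G(1) = mex{0} = 1
G(2) = mex{1} = 0
G(3) = mex{0} = 1
G(4) = mex{1,0} = 2
G(5) = mex{2,1} = 0
G(6) = mex{0,0} = 1
G(7) = mex{1,1} = 0
G(8) = mex{0,2} = 1
G(9) = mex{1,0,0} = 2
G(10) = mex{2,1,1} = 0
G(11) = mex{0,0,0} = 1
G(12) = mex{1,1,1} = 0
G(13) = mex{0,2,2} = 1
G(14) = mex{1,0,0} = 2
G(15) = mex{2,1,1} = 0
G(16) = mex{0,0,0} = 1
G(17) = mex{1,1,1} = 0
G(18) = mex{0,2,2} = 1
G(19) = mex{1,0,0} = 2
G(20) = mex{2,1,1} = 0
G(21) = mex{0,0,0} = 1
G(22) = mex{1,1,1} = 0
G(23) = mex{0,2,2} = 1
G(24) = mex{1,0,0} = 2
G(25) = mex{2,1,1} = 0
G_B(25) = 0.
Combined Grundy value = 2 ⊕ 0 = 2.
A winning move leaves total XOR = 0, i.e. changes one component's Grundy value g to g ⊕ X where X is the current total.
Pile A: need g' = 2⊕2 = 0. Options: 8−3→G=1, 8−4→G=1, 8−6→G=0, 8−7→G=0. Hits: 2.
Pile B: need g' = 0⊕2 = 2. Options: 25−1→G=2, 25−4→G=1, 25−9→G=1. Hits: 1.

3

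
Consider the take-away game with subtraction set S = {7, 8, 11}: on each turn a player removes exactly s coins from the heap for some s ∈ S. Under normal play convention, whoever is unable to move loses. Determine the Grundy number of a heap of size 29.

1

G(0) = 0
G(1) = mex{} = 0
G(2) = mex{} = 0
G(3) = mex{} = 0
G(4) = mex{} = 0
G(5) = mex{} = 0
G(6) = mex{} = 0
G(7) = mex{0} = 1
G(8) = mex{0,0} = 1
G(9) = mex{0,0} = 1
G(10) = mex{0,0} = 1
G(11) = mex{0,0,0} = 1
G(12) = mex{0,0,0} = 1
G(13) = mex{0,0,0} = 1
G(14) = mex{1,0,0} = 2
G(15) = mex{1,1,0} = 2
G(16) = mex{1,1,0} = 2
G(17) = mex{1,1,0} = 2
G(18) = mex{1,1,1} = 0
G(19) = mex{1,1,1} = 0
G(20) = mex{1,1,1} = 0
G(21) = mex{2,1,1} = 0
G(22) = mex{2,2,1} = 0
G(23) = mex{2,2,1} = 0
G(24) = mex{2,2,1} = 0
G(25) = mex{0,2,2} = 1
G(26) = mex{0,0,2} = 1
G(27) = mex{0,0,2} = 1
G(28) = mex{0,0,2} = 1
G(29) = mex{0,0,0} = 1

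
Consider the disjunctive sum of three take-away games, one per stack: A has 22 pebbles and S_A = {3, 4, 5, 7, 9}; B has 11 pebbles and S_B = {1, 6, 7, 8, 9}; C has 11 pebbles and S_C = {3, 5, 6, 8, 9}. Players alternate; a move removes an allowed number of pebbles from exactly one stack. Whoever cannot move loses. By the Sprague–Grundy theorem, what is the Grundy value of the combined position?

3

Stack A, S = {3, 4, 5, 7, 9}:
n :  0  1  2  3  4  5  6  7  8  9 10 11 12 13 14 15 16 17 18 19 20 21 22
G :  0  0  0  1  1  1  2  2  2  3  3  3  0  0  0  1  1  1  2  2  2  3  3
G_A(22) = 3.
Stack B, S = {1, 6, 7, 8, 9}:
n :  0  1  2  3  4  5  6  7  8  9 10 11
G :  0  1  0  1  0  1  2  3  2  3  2  3
G_B(11) = 3.
Stack C, S = {3, 5, 6, 8, 9}:
n :  0  1  2  3  4  5  6  7  8  9 10 11
G :  0  0  0  1  1  1  2  2  2  3  3  3
G_C(11) = 3.
Combined Grundy value = 3 ⊕ 3 ⊕ 3 = 3.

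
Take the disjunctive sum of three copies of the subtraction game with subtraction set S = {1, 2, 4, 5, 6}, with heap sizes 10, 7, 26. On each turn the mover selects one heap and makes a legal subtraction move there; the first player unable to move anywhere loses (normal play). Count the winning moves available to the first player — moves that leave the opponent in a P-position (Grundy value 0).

All heaps use S = {1, 2, 4, 5, 6}:
G(0) = 0
G(1) = mex{0} = 1
G(2) = mex{1,0} = 2
G(3) = mex{2,1} = 0
G(4) = mex{0,2,0} = 1
G(5) = mex{1,0,1,0} = 2
G(6) = mex{2,1,2,1,0} = 3
G(7) = mex{3,2,0,2,1} = 4
G(8) = mex{4,3,1,0,2} = 5
G(9) = mex{5,4,2,1,0} = 3
G(10) = mex{3,5,3,2,1} = 0
G(11) = mex{0,3,4,3,2} = 1
G(12) = mex{1,0,5,4,3} = 2
G(13) = mex{2,1,3,5,4} = 0
G(14) = mex{0,2,0,3,5} = 1
G(15) = mex{1,0,1,0,3} = 2
G(16) = mex{2,1,2,1,0} = 3
G(17) = mex{3,2,0,2,1} = 4
G(18) = mex{4,3,1,0,2} = 5
G(19) = mex{5,4,2,1,0} = 3
G(20) = mex{3,5,3,2,1} = 0
G(21) = mex{0,3,4,3,2} = 1
G(22) = mex{1,0,5,4,3} = 2
G(23) = mex{2,1,3,5,4} = 0
G(24) = mex{0,2,0,3,5} = 1
G(25) = mex{1,0,1,0,3} = 2
G(26) = mex{2,1,2,1,0} = 3
Heap A: G(10) = 0.
Heap B: G(7) = 4.
Heap C: G(26) = 3.
Combined Grundy value = 0 ⊕ 4 ⊕ 3 = 7.
A winning move leaves total XOR = 0, i.e. changes one component's Grundy value g to g ⊕ X where X is the current total.
Heap A: need g' = 0⊕7 = 7. Options: 10−1→G=3, 10−2→G=5, 10−4→G=3, 10−5→G=2, 10−6→G=1. Hits: 0.
Heap B: need g' = 4⊕7 = 3. Options: 7−1→G=3, 7−2→G=2, 7−4→G=0, 7−5→G=2, 7−6→G=1. Hits: 1.
Heap C: need g' = 3⊕7 = 4. Options: 26−1→G=2, 26−2→G=1, 26−4→G=2, 26−5→G=1, 26−6→G=0. Hits: 0.

1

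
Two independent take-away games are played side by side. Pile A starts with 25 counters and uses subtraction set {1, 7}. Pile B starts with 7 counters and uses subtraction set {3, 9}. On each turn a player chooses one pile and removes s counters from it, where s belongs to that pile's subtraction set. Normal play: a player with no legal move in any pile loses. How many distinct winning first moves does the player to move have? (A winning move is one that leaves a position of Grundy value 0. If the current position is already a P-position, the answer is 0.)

Pile A, S = {1, 7}:
G(0) = 0
G(1) = mex{0} = 1
G(2) = mex{1} = 0
G(3) = mex{0} = 1
G(4) = mex{1} = 0
G(5) = mex{0} = 1
G(6) = mex{1} = 0
G(7) = mex{0,0} = 1
G(8) = mex{1,1} = 0
G(9) = mex{0,0} = 1
G(10) = mex{1,1} = 0
G(11) = mex{0,0} = 1
G(12) = mex{1,1} = 0
G(13) = mex{0,0} = 1
G(14) = mex{1,1} = 0
G(15) = mex{0,0} = 1
G(16) = mex{1,1} = 0
G(17) = mex{0,0} = 1
G(18) = mex{1,1} = 0
G(19) = mex{0,0} = 1
G(20) = mex{1,1} = 0
G(21) = mex{0,0} = 1
G(22) = mex{1,1} = 0
G(23) = mex{0,0} = 1
G(24) = mex{1,1} = 0
G(25) = mex{0,0} = 1
G_A(25) = 1.
Pile B, S = {3, 9}:
G(0) = 0
G(1) = mex{} = 0
G(2) = mex{} = 0
G(3) = mex{0} = 1
G(4) = mex{0} = 1
G(5) = mex{0} = 1
G(6) = mex{1} = 0
G(7) = mex{1} = 0
G_B(7) = 0.
Combined Grundy value = 1 ⊕ 0 = 1.
A winning move leaves total XOR = 0, i.e. changes one component's Grundy value g to g ⊕ X where X is the current total.
Pile A: need g' = 1⊕1 = 0. Options: 25−1→G=0, 25−7→G=0. Hits: 2.
Pile B: need g' = 0⊕1 = 1. Options: 7−3→G=1. Hits: 1.

3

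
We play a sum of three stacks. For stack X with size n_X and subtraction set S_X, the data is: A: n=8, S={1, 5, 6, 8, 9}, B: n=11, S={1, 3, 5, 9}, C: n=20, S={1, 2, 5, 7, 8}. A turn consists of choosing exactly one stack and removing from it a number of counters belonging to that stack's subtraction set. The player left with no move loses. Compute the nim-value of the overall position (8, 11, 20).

Stack A, S = {1, 5, 6, 8, 9}:
n : 0 1 2 3 4 5 6 7 8
G : 0 1 0 1 0 1 2 3 2
G_A(8) = 2.
Stack B, S = {1, 3, 5, 9}:
n :  0  1  2  3  4  5  6  7  8  9 10 11
G :  0  1  0  1  0  1  0  1  0  1  0  1
G_B(11) = 1.
Stack C, S = {1, 2, 5, 7, 8}:
n :  0  1  2  3  4  5  6  7  8  9 10 11 12 13 14 15 16 17 18 19 20
G :  0  1  2  0  1  2  0  1  2  0  1  2  0  1  2  0  1  2  0  1  2
G_C(20) = 2.
Combined Grundy value = 2 ⊕ 1 ⊕ 2 = 1.

1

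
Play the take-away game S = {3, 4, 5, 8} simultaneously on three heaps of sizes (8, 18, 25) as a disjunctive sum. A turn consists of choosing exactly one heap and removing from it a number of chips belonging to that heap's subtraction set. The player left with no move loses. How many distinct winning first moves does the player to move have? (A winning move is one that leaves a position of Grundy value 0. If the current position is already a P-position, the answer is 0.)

All heaps use S = {3, 4, 5, 8}:
n :  0  1  2  3  4  5  6  7  8  9 10 11 12 13 14 15 16 17 18 19 20 21 22 23 24 25
G :  0  0  0  1  1  1  2  2  2  3  3  0  0  0  1  1  1  2  2  2  3  3  0  0  0  1
Heap A: G(8) = 2.
Heap B: G(18) = 2.
Heap C: G(25) = 1.
Combined Grundy value = 2 ⊕ 2 ⊕ 1 = 1.
A winning move leaves total XOR = 0, i.e. changes one component's Grundy value g to g ⊕ X where X is the current total.
Heap A: need g' = 2⊕1 = 3. Options: 8−3→G=1, 8−4→G=1, 8−5→G=1, 8−8→G=0. Hits: 0.
Heap B: need g' = 2⊕1 = 3. Options: 18−3→G=1, 18−4→G=1, 18−5→G=0, 18−8→G=3. Hits: 1.
Heap C: need g' = 1⊕1 = 0. Options: 25−3→G=0, 25−4→G=3, 25−5→G=3, 25−8→G=2. Hits: 1.

2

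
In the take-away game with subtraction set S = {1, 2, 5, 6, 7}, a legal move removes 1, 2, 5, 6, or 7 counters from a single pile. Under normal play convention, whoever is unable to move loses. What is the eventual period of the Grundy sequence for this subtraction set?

n :  0  1  2  3  4  5  6  7  8  9 10 11 12 13 14 15 16 17 18 19 20 21 22 23
G :  0  1  2  0  1  2  3  4  5  3  4  0  1  2  0  1  2  3  4  5  3  4  0  1
G(n+11) = G(n) holds for n = 0,…,6 (a full window of length max(S) = 7), so the sequence is purely periodic with period 11.

11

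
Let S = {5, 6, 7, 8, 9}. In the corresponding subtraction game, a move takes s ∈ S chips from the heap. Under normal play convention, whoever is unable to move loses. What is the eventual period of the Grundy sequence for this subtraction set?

14

G(0) = 0
G(1) = mex{} = 0
G(2) = mex{} = 0
G(3) = mex{} = 0
G(4) = mex{} = 0
G(5) = mex{0} = 1
G(6) = mex{0,0} = 1
G(7) = mex{0,0,0} = 1
G(8) = mex{0,0,0,0} = 1
G(9) = mex{0,0,0,0,0} = 1
G(10) = mex{1,0,0,0,0} = 2
G(11) = mex{1,1,0,0,0} = 2
G(12) = mex{1,1,1,0,0} = 2
G(13) = mex{1,1,1,1,0} = 2
G(14) = mex{1,1,1,1,1} = 0
G(15) = mex{2,1,1,1,1} = 0
G(16) = mex{2,2,1,1,1} = 0
G(17) = mex{2,2,2,1,1} = 0
G(18) = mex{2,2,2,2,1} = 0
G(19) = mex{0,2,2,2,2} = 1
G(20) = mex{0,0,2,2,2} = 1
G(21) = mex{0,0,0,2,2} = 1
G(22) = mex{0,0,0,0,2} = 1
G(23) = mex{0,0,0,0,0} = 1
G(24) = mex{1,0,0,0,0} = 2
G(25) = mex{1,1,0,0,0} = 2
G(26) = mex{1,1,1,0,0} = 2
G(27) = mex{1,1,1,1,0} = 2
G(28) = mex{1,1,1,1,1} = 0
G(29) = mex{2,1,1,1,1} = 0
G(n+14) = G(n) holds for n = 0,…,8 (a full window of length max(S) = 9), so the sequence is purely periodic with period 14.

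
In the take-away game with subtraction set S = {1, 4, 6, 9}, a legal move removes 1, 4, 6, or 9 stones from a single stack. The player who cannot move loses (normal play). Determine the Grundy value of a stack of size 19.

G(0) = 0
G(1) = mex{0} = 1
G(2) = mex{1} = 0
G(3) = mex{0} = 1
G(4) = mex{1,0} = 2
G(5) = mex{2,1} = 0
G(6) = mex{0,0,0} = 1
G(7) = mex{1,1,1} = 0
G(8) = mex{0,2,0} = 1
G(9) = mex{1,0,1,0} = 2
G(10) = mex{2,1,2,1} = 0
G(11) = mex{0,0,0,0} = 1
G(12) = mex{1,1,1,1} = 0
G(13) = mex{0,2,0,2} = 1
G(14) = mex{1,0,1,0} = 2
G(15) = mex{2,1,2,1} = 0
G(16) = mex{0,0,0,0} = 1
G(17) = mex{1,1,1,1} = 0
G(18) = mex{0,2,0,2} = 1
G(19) = mex{1,0,1,0} = 2

2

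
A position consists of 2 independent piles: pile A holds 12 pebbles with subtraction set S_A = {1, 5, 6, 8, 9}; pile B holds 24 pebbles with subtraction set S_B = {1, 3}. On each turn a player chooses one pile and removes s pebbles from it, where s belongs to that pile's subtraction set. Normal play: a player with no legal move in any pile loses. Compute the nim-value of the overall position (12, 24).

4

Pile A, S = {1, 5, 6, 8, 9}:
n :  0  1  2  3  4  5  6  7  8  9 10 11 12
G :  0  1  0  1  0  1  2  3  2  3  2  3  4
G_A(12) = 4.
Pile B, S = {1, 3}:
G(0) = 0
G(1) = mex{0} = 1
G(2) = mex{1} = 0
G(3) = mex{0,0} = 1
G(4) = mex{1,1} = 0
G(5) = mex{0,0} = 1
G(6) = mex{1,1} = 0
G(7) = mex{0,0} = 1
G(8) = mex{1,1} = 0
G(9) = mex{0,0} = 1
G(10) = mex{1,1} = 0
G(11) = mex{0,0} = 1
G(12) = mex{1,1} = 0
G(13) = mex{0,0} = 1
G(14) = mex{1,1} = 0
G(15) = mex{0,0} = 1
G(16) = mex{1,1} = 0
G(17) = mex{0,0} = 1
G(18) = mex{1,1} = 0
G(19) = mex{0,0} = 1
G(20) = mex{1,1} = 0
G(21) = mex{0,0} = 1
G(22) = mex{1,1} = 0
G(23) = mex{0,0} = 1
G(24) = mex{1,1} = 0
G_B(24) = 0.
Combined Grundy value = 4 ⊕ 0 = 4.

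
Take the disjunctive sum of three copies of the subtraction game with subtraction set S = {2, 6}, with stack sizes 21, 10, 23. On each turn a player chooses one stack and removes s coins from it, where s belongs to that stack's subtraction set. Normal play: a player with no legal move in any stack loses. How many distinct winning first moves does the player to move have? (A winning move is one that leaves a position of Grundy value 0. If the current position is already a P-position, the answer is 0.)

0

All stacks use S = {2, 6}:
G(0) = 0
G(1) = mex{} = 0
G(2) = mex{0} = 1
G(3) = mex{0} = 1
G(4) = mex{1} = 0
G(5) = mex{1} = 0
G(6) = mex{0,0} = 1
G(7) = mex{0,0} = 1
G(8) = mex{1,1} = 0
G(9) = mex{1,1} = 0
G(10) = mex{0,0} = 1
G(11) = mex{0,0} = 1
G(12) = mex{1,1} = 0
G(13) = mex{1,1} = 0
G(14) = mex{0,0} = 1
G(15) = mex{0,0} = 1
G(16) = mex{1,1} = 0
G(17) = mex{1,1} = 0
G(18) = mex{0,0} = 1
G(19) = mex{0,0} = 1
G(20) = mex{1,1} = 0
G(21) = mex{1,1} = 0
G(22) = mex{0,0} = 1
G(23) = mex{0,0} = 1
Stack A: G(21) = 0.
Stack B: G(10) = 1.
Stack C: G(23) = 1.
Combined Grundy value = 0 ⊕ 1 ⊕ 1 = 0.
A winning move leaves total XOR = 0, i.e. changes one component's Grundy value g to g ⊕ X where X is the current total.
Stack A: target g' = 0⊕0 = 0, but every legal move changes the Grundy value (mex property), so 0 moves.
Stack B: target g' = 1⊕0 = 1, but every legal move changes the Grundy value (mex property), so 0 moves.
Stack C: target g' = 1⊕0 = 1, but every legal move changes the Grundy value (mex property), so 0 moves.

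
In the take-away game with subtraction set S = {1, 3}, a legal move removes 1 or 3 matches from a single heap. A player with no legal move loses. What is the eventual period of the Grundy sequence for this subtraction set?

G(0) = 0
G(1) = mex{0} = 1
G(2) = mex{1} = 0
G(3) = mex{0,0} = 1
G(4) = mex{1,1} = 0
G(5) = mex{0,0} = 1
G(6) = mex{1,1} = 0
G(7) = mex{0,0} = 1
G(8) = mex{1,1} = 0
G(9) = mex{0,0} = 1
G(10) = mex{1,1} = 0
G(11) = mex{0,0} = 1
G(12) = mex{1,1} = 0
G(13) = mex{0,0} = 1
G(14) = mex{1,1} = 0
G(n+2) = G(n) holds for n = 0,…,2 (a full window of length max(S) = 3), so the sequence is purely periodic with period 2.

2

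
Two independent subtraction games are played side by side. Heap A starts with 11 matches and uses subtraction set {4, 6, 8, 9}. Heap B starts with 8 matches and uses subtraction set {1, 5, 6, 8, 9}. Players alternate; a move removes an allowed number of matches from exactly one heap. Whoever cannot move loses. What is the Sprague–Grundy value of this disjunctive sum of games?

Heap A, S = {4, 6, 8, 9}:
G(0) = 0
G(1) = mex{} = 0
G(2) = mex{} = 0
G(3) = mex{} = 0
G(4) = mex{0} = 1
G(5) = mex{0} = 1
G(6) = mex{0,0} = 1
G(7) = mex{0,0} = 1
G(8) = mex{1,0,0} = 2
G(9) = mex{1,0,0,0} = 2
G(10) = mex{1,1,0,0} = 2
G(11) = mex{1,1,0,0} = 2
G_A(11) = 2.
Heap B, S = {1, 5, 6, 8, 9}:
n : 0 1 2 3 4 5 6 7 8
G : 0 1 0 1 0 1 2 3 2
G_B(8) = 2.
Combined Grundy value = 2 ⊕ 2 = 0.

0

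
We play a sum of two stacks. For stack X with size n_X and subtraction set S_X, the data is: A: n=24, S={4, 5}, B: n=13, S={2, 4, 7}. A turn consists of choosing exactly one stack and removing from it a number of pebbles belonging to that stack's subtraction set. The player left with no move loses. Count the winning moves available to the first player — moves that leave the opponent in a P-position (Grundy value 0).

Stack A, S = {4, 5}:
G(0) = 0
G(1) = mex{} = 0
G(2) = mex{} = 0
G(3) = mex{} = 0
G(4) = mex{0} = 1
G(5) = mex{0,0} = 1
G(6) = mex{0,0} = 1
G(7) = mex{0,0} = 1
G(8) = mex{1,0} = 2
G(9) = mex{1,1} = 0
G(10) = mex{1,1} = 0
G(11) = mex{1,1} = 0
G(12) = mex{2,1} = 0
G(13) = mex{0,2} = 1
G(14) = mex{0,0} = 1
G(15) = mex{0,0} = 1
G(16) = mex{0,0} = 1
G(17) = mex{1,0} = 2
G(18) = mex{1,1} = 0
G(19) = mex{1,1} = 0
G(20) = mex{1,1} = 0
G(21) = mex{2,1} = 0
G(22) = mex{0,2} = 1
G(23) = mex{0,0} = 1
G(24) = mex{0,0} = 1
G_A(24) = 1.
Stack B, S = {2, 4, 7}:
G(0) = 0
G(1) = mex{} = 0
G(2) = mex{0} = 1
G(3) = mex{0} = 1
G(4) = mex{1,0} = 2
G(5) = mex{1,0} = 2
G(6) = mex{2,1} = 0
G(7) = mex{2,1,0} = 3
G(8) = mex{0,2,0} = 1
G(9) = mex{3,2,1} = 0
G(10) = mex{1,0,1} = 2
G(11) = mex{0,3,2} = 1
G(12) = mex{2,1,2} = 0
G(13) = mex{1,0,0} = 2
G_B(13) = 2.
Combined Grundy value = 1 ⊕ 2 = 3.
A winning move leaves total XOR = 0, i.e. changes one component's Grundy value g to g ⊕ X where X is the current total.
Stack A: need g' = 1⊕3 = 2. Options: 24−4→G=0, 24−5→G=0. Hits: 0.
Stack B: need g' = 2⊕3 = 1. Options: 13−2→G=1, 13−4→G=0, 13−7→G=0. Hits: 1.

1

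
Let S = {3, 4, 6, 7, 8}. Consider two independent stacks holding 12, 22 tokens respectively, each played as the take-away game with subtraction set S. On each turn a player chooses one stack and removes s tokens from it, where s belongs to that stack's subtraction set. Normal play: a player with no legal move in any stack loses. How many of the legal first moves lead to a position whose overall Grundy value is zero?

0

All stacks use S = {3, 4, 6, 7, 8}:
G(0) = 0
G(1) = mex{} = 0
G(2) = mex{} = 0
G(3) = mex{0} = 1
G(4) = mex{0,0} = 1
G(5) = mex{0,0} = 1
G(6) = mex{1,0,0} = 2
G(7) = mex{1,1,0,0} = 2
G(8) = mex{1,1,0,0,0} = 2
G(9) = mex{2,1,1,0,0} = 3
G(10) = mex{2,2,1,1,0} = 3
G(11) = mex{2,2,1,1,1} = 0
G(12) = mex{3,2,2,1,1} = 0
G(13) = mex{3,3,2,2,1} = 0
G(14) = mex{0,3,2,2,2} = 1
G(15) = mex{0,0,3,2,2} = 1
G(16) = mex{0,0,3,3,2} = 1
G(17) = mex{1,0,0,3,3} = 2
G(18) = mex{1,1,0,0,3} = 2
G(19) = mex{1,1,0,0,0} = 2
G(20) = mex{2,1,1,0,0} = 3
G(21) = mex{2,2,1,1,0} = 3
G(22) = mex{2,2,1,1,1} = 0
Stack A: G(12) = 0.
Stack B: G(22) = 0.
Combined Grundy value = 0 ⊕ 0 = 0.
A winning move leaves total XOR = 0, i.e. changes one component's Grundy value g to g ⊕ X where X is the current total.
Stack A: target g' = 0⊕0 = 0, but every legal move changes the Grundy value (mex property), so 0 moves.
Stack B: target g' = 0⊕0 = 0, but every legal move changes the Grundy value (mex property), so 0 moves.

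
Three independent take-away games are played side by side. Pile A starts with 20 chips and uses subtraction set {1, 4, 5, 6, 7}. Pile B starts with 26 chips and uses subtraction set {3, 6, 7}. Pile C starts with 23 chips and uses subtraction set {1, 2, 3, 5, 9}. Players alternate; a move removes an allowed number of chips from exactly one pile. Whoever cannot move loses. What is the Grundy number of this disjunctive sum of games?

Pile A, S = {1, 4, 5, 6, 7}:
G(0) = 0
G(1) = mex{0} = 1
G(2) = mex{1} = 0
G(3) = mex{0} = 1
G(4) = mex{1,0} = 2
G(5) = mex{2,1,0} = 3
G(6) = mex{3,0,1,0} = 2
G(7) = mex{2,1,0,1,0} = 3
G(8) = mex{3,2,1,0,1} = 4
G(9) = mex{4,3,2,1,0} = 5
G(10) = mex{5,2,3,2,1} = 0
G(11) = mex{0,3,2,3,2} = 1
G(12) = mex{1,4,3,2,3} = 0
G(13) = mex{0,5,4,3,2} = 1
G(14) = mex{1,0,5,4,3} = 2
G(15) = mex{2,1,0,5,4} = 3
G(16) = mex{3,0,1,0,5} = 2
G(17) = mex{2,1,0,1,0} = 3
G(18) = mex{3,2,1,0,1} = 4
G(19) = mex{4,3,2,1,0} = 5
G(20) = mex{5,2,3,2,1} = 0
G_A(20) = 0.
Pile B, S = {3, 6, 7}:
n :  0  1  2  3  4  5  6  7  8  9 10 11 12 13 14 15 16 17 18 19 20 21 22 23 24 25 26
G :  0  0  0  1  1  1  2  2  2  3  0  0  0  1  1  1  2  2  2  3  0  0  0  1  1  1  2
G_B(26) = 2.
Pile C, S = {1, 2, 3, 5, 9}:
G(0) = 0
G(1) = mex{0} = 1
G(2) = mex{1,0} = 2
G(3) = mex{2,1,0} = 3
G(4) = mex{3,2,1} = 0
G(5) = mex{0,3,2,0} = 1
G(6) = mex{1,0,3,1} = 2
G(7) = mex{2,1,0,2} = 3
G(8) = mex{3,2,1,3} = 0
G(9) = mex{0,3,2,0,0} = 1
G(10) = mex{1,0,3,1,1} = 2
G(11) = mex{2,1,0,2,2} = 3
G(12) = mex{3,2,1,3,3} = 0
G(13) = mex{0,3,2,0,0} = 1
G(14) = mex{1,0,3,1,1} = 2
G(15) = mex{2,1,0,2,2} = 3
G(16) = mex{3,2,1,3,3} = 0
G(17) = mex{0,3,2,0,0} = 1
G(18) = mex{1,0,3,1,1} = 2
G(19) = mex{2,1,0,2,2} = 3
G(20) = mex{3,2,1,3,3} = 0
G(21) = mex{0,3,2,0,0} = 1
G(22) = mex{1,0,3,1,1} = 2
G(23) = mex{2,1,0,2,2} = 3
G_C(23) = 3.
Combined Grundy value = 0 ⊕ 2 ⊕ 3 = 1.

1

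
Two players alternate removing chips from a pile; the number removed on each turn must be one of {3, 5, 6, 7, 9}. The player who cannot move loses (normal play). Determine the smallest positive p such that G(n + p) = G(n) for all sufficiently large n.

12

n :  0  1  2  3  4  5  6  7  8  9 10 11 12 13 14 15 16 17 18 19 20 21 22 23 24 25
G :  0  0  0  1  1  1  2  2  2  3  3  3  0  0  0  1  1  1  2  2  2  3  3  3  0  0
G(n+12) = G(n) holds for n = 0,…,8 (a full window of length max(S) = 9), so the sequence is purely periodic with period 12.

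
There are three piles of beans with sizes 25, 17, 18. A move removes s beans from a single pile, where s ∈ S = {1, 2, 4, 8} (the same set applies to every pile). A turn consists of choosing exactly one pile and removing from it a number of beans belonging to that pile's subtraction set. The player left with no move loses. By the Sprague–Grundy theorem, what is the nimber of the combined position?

3

All piles use S = {1, 2, 4, 8}:
G(0) = 0
G(1) = mex{0} = 1
G(2) = mex{1,0} = 2
G(3) = mex{2,1} = 0
G(4) = mex{0,2,0} = 1
G(5) = mex{1,0,1} = 2
G(6) = mex{2,1,2} = 0
G(7) = mex{0,2,0} = 1
G(8) = mex{1,0,1,0} = 2
G(9) = mex{2,1,2,1} = 0
G(10) = mex{0,2,0,2} = 1
G(11) = mex{1,0,1,0} = 2
G(12) = mex{2,1,2,1} = 0
G(13) = mex{0,2,0,2} = 1
G(14) = mex{1,0,1,0} = 2
G(15) = mex{2,1,2,1} = 0
G(16) = mex{0,2,0,2} = 1
G(17) = mex{1,0,1,0} = 2
G(18) = mex{2,1,2,1} = 0
G(19) = mex{0,2,0,2} = 1
G(20) = mex{1,0,1,0} = 2
G(21) = mex{2,1,2,1} = 0
G(22) = mex{0,2,0,2} = 1
G(23) = mex{1,0,1,0} = 2
G(24) = mex{2,1,2,1} = 0
G(25) = mex{0,2,0,2} = 1
Pile A: G(25) = 1.
Pile B: G(17) = 2.
Pile C: G(18) = 0.
Combined Grundy value = 1 ⊕ 2 ⊕ 0 = 3.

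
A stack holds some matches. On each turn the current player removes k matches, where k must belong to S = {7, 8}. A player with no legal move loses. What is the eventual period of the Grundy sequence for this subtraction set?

n :  0  1  2  3  4  5  6  7  8  9 10 11 12 13 14 15 16 17 18 19 20 21 22 23 24 25 26 27 28 29 30 31
G :  0  0  0  0  0  0  0  1  1  1  1  1  1  1  2  0  0  0  0  0  0  0  1  1  1  1  1  1  1  2  0  0
G(n+15) = G(n) holds for n = 0,…,7 (a full window of length max(S) = 8), so the sequence is purely periodic with period 15.

15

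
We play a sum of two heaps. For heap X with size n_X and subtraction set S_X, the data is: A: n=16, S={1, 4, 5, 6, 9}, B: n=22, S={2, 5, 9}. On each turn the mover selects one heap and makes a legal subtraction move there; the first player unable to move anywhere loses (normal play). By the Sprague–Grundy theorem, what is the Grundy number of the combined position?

2

Heap A, S = {1, 4, 5, 6, 9}:
G(0) = 0
G(1) = mex{0} = 1
G(2) = mex{1} = 0
G(3) = mex{0} = 1
G(4) = mex{1,0} = 2
G(5) = mex{2,1,0} = 3
G(6) = mex{3,0,1,0} = 2
G(7) = mex{2,1,0,1} = 3
G(8) = mex{3,2,1,0} = 4
G(9) = mex{4,3,2,1,0} = 5
G(10) = mex{5,2,3,2,1} = 0
G(11) = mex{0,3,2,3,0} = 1
G(12) = mex{1,4,3,2,1} = 0
G(13) = mex{0,5,4,3,2} = 1
G(14) = mex{1,0,5,4,3} = 2
G(15) = mex{2,1,0,5,2} = 3
G(16) = mex{3,0,1,0,3} = 2
G_A(16) = 2.
Heap B, S = {2, 5, 9}:
G(0) = 0
G(1) = mex{} = 0
G(2) = mex{0} = 1
G(3) = mex{0} = 1
G(4) = mex{1} = 0
G(5) = mex{1,0} = 2
G(6) = mex{0,0} = 1
G(7) = mex{2,1} = 0
G(8) = mex{1,1} = 0
G(9) = mex{0,0,0} = 1
G(10) = mex{0,2,0} = 1
G(11) = mex{1,1,1} = 0
G(12) = mex{1,0,1} = 2
G(13) = mex{0,0,0} = 1
G(14) = mex{2,1,2} = 0
G(15) = mex{1,1,1} = 0
G(16) = mex{0,0,0} = 1
G(17) = mex{0,2,0} = 1
G(18) = mex{1,1,1} = 0
G(19) = mex{1,0,1} = 2
G(20) = mex{0,0,0} = 1
G(21) = mex{2,1,2} = 0
G(22) = mex{1,1,1} = 0
G_B(22) = 0.
Combined Grundy value = 2 ⊕ 0 = 2.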